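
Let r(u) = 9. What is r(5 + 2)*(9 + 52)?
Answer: 549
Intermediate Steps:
r(5 + 2)*(9 + 52) = 9*(9 + 52) = 9*61 = 549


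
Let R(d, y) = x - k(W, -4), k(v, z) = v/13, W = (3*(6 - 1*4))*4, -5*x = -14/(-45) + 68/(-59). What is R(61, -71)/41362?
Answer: -144779/3569023575 ≈ -4.0565e-5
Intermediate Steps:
x = 2234/13275 (x = -(-14/(-45) + 68/(-59))/5 = -(-14*(-1/45) + 68*(-1/59))/5 = -(14/45 - 68/59)/5 = -⅕*(-2234/2655) = 2234/13275 ≈ 0.16829)
W = 24 (W = (3*(6 - 4))*4 = (3*2)*4 = 6*4 = 24)
k(v, z) = v/13 (k(v, z) = v*(1/13) = v/13)
R(d, y) = -289558/172575 (R(d, y) = 2234/13275 - 24/13 = -289558/172575)
R(61, -71)/41362 = -289558/172575/41362 = -289558/172575*1/41362 = -144779/3569023575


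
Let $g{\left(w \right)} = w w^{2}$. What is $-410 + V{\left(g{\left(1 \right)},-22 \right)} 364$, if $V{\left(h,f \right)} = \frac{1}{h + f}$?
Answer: $- \frac{1282}{3} \approx -427.33$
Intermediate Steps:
$g{\left(w \right)} = w^{3}$
$V{\left(h,f \right)} = \frac{1}{f + h}$
$-410 + V{\left(g{\left(1 \right)},-22 \right)} 364 = -410 + \frac{1}{-22 + 1^{3}} \cdot 364 = -410 + \frac{1}{-22 + 1} \cdot 364 = -410 + \frac{1}{-21} \cdot 364 = -410 - \frac{52}{3} = - \frac{1282}{3}$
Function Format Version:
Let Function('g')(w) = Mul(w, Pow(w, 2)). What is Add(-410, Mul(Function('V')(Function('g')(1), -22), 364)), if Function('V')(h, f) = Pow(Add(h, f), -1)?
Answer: Rational(-1282, 3) ≈ -427.33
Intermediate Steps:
Function('g')(w) = Pow(w, 3)
Function('V')(h, f) = Pow(Add(f, h), -1)
Add(-410, Mul(Function('V')(Function('g')(1), -22), 364)) = Add(-410, Mul(Pow(Add(-22, Pow(1, 3)), -1), 364)) = Add(-410, Mul(Pow(Add(-22, 1), -1), 364)) = Add(-410, Mul(Pow(-21, -1), 364)) = Add(-410, Mul(Rational(-1, 21), 364)) = Add(-410, Rational(-52, 3)) = Rational(-1282, 3)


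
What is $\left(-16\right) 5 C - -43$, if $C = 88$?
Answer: $-6997$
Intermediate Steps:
$\left(-16\right) 5 C - -43 = \left(-16\right) 5 \cdot 88 - -43 = \left(-80\right) 88 + \left(-35 + 78\right) = -7040 + 43 = -6997$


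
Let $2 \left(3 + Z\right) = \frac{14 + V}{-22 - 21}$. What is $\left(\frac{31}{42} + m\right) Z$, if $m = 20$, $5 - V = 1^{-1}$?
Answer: $- \frac{20033}{301} \approx -66.555$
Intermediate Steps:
$V = 4$ ($V = 5 - 1^{-1} = 5 - 1 = 4$)
$Z = - \frac{138}{43}$ ($Z = -3 + \frac{\left(14 + 4\right) \frac{1}{-22 - 21}}{2} = -3 + \frac{18 \frac{1}{-43}}{2} = -3 + \frac{18 \left(- \frac{1}{43}\right)}{2} = -3 + \frac{1}{2} \left(- \frac{18}{43}\right) = -3 - \frac{9}{43} = - \frac{138}{43} \approx -3.2093$)
$\left(\frac{31}{42} + m\right) Z = \left(\frac{31}{42} + 20\right) \left(- \frac{138}{43}\right) = \frac{871}{42} \left(- \frac{138}{43}\right) = - \frac{20033}{301}$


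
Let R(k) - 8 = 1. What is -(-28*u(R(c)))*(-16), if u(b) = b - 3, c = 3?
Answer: -2688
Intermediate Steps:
R(k) = 9 (R(k) = 8 + 1 = 9)
u(b) = -3 + b
-(-28*u(R(c)))*(-16) = -(-28*(-3 + 9))*(-16) = -(-28*6)*(-16) = -(-168)*(-16) = -1*2688 = -2688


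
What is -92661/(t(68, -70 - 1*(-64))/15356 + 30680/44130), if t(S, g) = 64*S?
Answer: -1569816980127/16579396 ≈ -94685.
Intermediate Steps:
-92661/(t(68, -70 - 1*(-64))/15356 + 30680/44130) = -92661/((64*68)/15356 + 30680/44130) = -92661/(4352*(1/15356) + 30680*(1/44130)) = -92661/(1088/3839 + 3068/4413) = -92661/16579396/16941507 = -92661*16941507/16579396 = -1569816980127/16579396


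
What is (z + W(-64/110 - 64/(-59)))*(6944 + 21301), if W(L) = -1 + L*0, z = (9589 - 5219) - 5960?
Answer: -44937795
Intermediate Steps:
z = -1590 (z = 4370 - 5960 = -1590)
W(L) = -1 (W(L) = -1 + 0 = -1)
(z + W(-64/110 - 64/(-59)))*(6944 + 21301) = (-1590 - 1)*(6944 + 21301) = -1591*28245 = -44937795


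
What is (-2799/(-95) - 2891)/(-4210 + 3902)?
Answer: 135923/14630 ≈ 9.2907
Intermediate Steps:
(-2799/(-95) - 2891)/(-4210 + 3902) = (-2799*(-1/95) - 2891)/(-308) = (2799/95 - 2891)*(-1/308) = -271846/95*(-1/308) = 135923/14630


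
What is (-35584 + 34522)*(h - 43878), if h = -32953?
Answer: 81594522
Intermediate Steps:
(-35584 + 34522)*(h - 43878) = (-35584 + 34522)*(-32953 - 43878) = -1062*(-76831) = 81594522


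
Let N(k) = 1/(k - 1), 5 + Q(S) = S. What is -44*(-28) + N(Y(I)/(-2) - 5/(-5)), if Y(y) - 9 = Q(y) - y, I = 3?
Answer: 2463/2 ≈ 1231.5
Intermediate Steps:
Q(S) = -5 + S
Y(y) = 4 (Y(y) = 9 + ((-5 + y) - y) = 9 - 5 = 4)
N(k) = 1/(-1 + k)
-44*(-28) + N(Y(I)/(-2) - 5/(-5)) = -44*(-28) + 1/(-1 + (4/(-2) - 5/(-5))) = 1232 + 1/(-1 + (4*(-1/2) - 5*(-1/5))) = 1232 + 1/(-1 + (-2 + 1)) = 1232 + 1/(-1 - 1) = 1232 + 1/(-2) = 1232 - 1/2 = 2463/2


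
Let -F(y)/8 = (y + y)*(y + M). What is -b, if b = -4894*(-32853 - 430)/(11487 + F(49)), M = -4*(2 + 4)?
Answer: 162887002/8113 ≈ 20077.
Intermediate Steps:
M = -24 (M = -4*6 = -24)
F(y) = -16*y*(-24 + y) (F(y) = -8*(y + y)*(y - 24) = -8*2*y*(-24 + y) = -16*y*(-24 + y))
b = -162887002/8113 (b = -4894*(-32853 - 430)/(11487 + 16*49*(24 - 1*49)) = -4894*(-33283/(11487 + 16*49*(24 - 49))) = -4894*(-33283/(11487 + 16*49*(-25))) = -4894*(-33283/(11487 - 19600)) = -4894/((-8113*(-1/33283))) = -4894/8113/33283 = -4894*33283/8113 = -162887002/8113 ≈ -20077.)
-b = -1*(-162887002/8113) = 162887002/8113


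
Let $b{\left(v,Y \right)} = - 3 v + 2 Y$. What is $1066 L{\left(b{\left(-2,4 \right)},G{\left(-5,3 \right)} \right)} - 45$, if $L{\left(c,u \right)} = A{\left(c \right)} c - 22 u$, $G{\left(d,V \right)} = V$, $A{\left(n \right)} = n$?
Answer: $138535$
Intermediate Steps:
$L{\left(c,u \right)} = c^{2} - 22 u$ ($L{\left(c,u \right)} = c c - 22 u = c^{2} - 22 u$)
$1066 L{\left(b{\left(-2,4 \right)},G{\left(-5,3 \right)} \right)} - 45 = 1066 \left(\left(\left(-3\right) \left(-2\right) + 2 \cdot 4\right)^{2} - 66\right) - 45 = 1066 \left(\left(6 + 8\right)^{2} - 66\right) - 45 = 1066 \left(14^{2} - 66\right) - 45 = 1066 \left(196 - 66\right) - 45 = 1066 \cdot 130 - 45 = 138580 - 45 = 138535$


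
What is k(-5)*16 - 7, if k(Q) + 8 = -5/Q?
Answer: -119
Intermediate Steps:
k(Q) = -8 - 5/Q
k(-5)*16 - 7 = (-8 - 5/(-5))*16 - 7 = (-8 - 5*(-⅕))*16 - 7 = (-8 + 1)*16 - 7 = -7*16 - 7 = -112 - 7 = -119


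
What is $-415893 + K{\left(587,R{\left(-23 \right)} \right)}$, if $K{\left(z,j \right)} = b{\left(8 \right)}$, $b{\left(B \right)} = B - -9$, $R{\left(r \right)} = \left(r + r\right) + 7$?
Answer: $-415876$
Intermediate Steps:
$R{\left(r \right)} = 7 + 2 r$ ($R{\left(r \right)} = 2 r + 7 = 7 + 2 r$)
$b{\left(B \right)} = 9 + B$ ($b{\left(B \right)} = B + 9 = 9 + B$)
$K{\left(z,j \right)} = 17$ ($K{\left(z,j \right)} = 9 + 8 = 17$)
$-415893 + K{\left(587,R{\left(-23 \right)} \right)} = -415893 + 17 = -415876$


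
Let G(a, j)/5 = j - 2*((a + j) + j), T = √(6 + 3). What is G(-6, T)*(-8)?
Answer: -120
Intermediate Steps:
T = 3 (T = √9 = 3)
G(a, j) = -15*j - 10*a (G(a, j) = 5*(j - 2*((a + j) + j)) = 5*(j - 2*(a + 2*j)) = 5*(j + (-4*j - 2*a)) = 5*(-3*j - 2*a) = -15*j - 10*a)
G(-6, T)*(-8) = (-15*3 - 10*(-6))*(-8) = (-45 + 60)*(-8) = 15*(-8) = -120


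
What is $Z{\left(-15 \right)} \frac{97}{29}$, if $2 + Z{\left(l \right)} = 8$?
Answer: $\frac{582}{29} \approx 20.069$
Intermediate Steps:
$Z{\left(l \right)} = 6$ ($Z{\left(l \right)} = -2 + 8 = 6$)
$Z{\left(-15 \right)} \frac{97}{29} = 6 \cdot \frac{97}{29} = \frac{582}{29}$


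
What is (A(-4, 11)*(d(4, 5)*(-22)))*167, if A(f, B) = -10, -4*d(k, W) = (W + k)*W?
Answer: -413325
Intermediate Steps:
d(k, W) = -W*(W + k)/4 (d(k, W) = -(W + k)*W/4 = -W*(W + k)/4)
(A(-4, 11)*(d(4, 5)*(-22)))*167 = -10*(-1/4*5*(5 + 4))*(-22)*167 = -10*(-1/4*5*9)*(-22)*167 = -(-225)*(-22)/2*167 = -10*495/2*167 = -2475*167 = -413325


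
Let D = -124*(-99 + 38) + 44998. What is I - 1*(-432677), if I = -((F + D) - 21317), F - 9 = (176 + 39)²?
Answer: 355198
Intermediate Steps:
F = 46234 (F = 9 + (176 + 39)² = 9 + 215² = 9 + 46225 = 46234)
D = 52562 (D = -124*(-61) + 44998 = 7564 + 44998 = 52562)
I = -77479 (I = -((46234 + 52562) - 21317) = -(98796 - 21317) = -1*77479 = -77479)
I - 1*(-432677) = -77479 - 1*(-432677) = -77479 + 432677 = 355198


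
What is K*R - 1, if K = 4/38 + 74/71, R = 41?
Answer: 62119/1349 ≈ 46.048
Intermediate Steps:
K = 1548/1349 (K = 4*(1/38) + 74*(1/71) = 2/19 + 74/71 = 1548/1349 ≈ 1.1475)
K*R - 1 = (1548/1349)*41 - 1 = 63468/1349 - 1 = 62119/1349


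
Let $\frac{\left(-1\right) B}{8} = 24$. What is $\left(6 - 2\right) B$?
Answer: $-768$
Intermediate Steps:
$B = -192$ ($B = \left(-8\right) 24 = -192$)
$\left(6 - 2\right) B = \left(6 - 2\right) \left(-192\right) = 4 \left(-192\right) = -768$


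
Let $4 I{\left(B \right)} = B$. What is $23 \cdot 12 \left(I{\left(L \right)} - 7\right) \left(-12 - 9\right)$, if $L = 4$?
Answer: $34776$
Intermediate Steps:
$I{\left(B \right)} = \frac{B}{4}$
$23 \cdot 12 \left(I{\left(L \right)} - 7\right) \left(-12 - 9\right) = 23 \cdot 12 \left(\frac{1}{4} \cdot 4 - 7\right) \left(-12 - 9\right) = 276 \left(1 - 7\right) \left(-21\right) = 276 \left(\left(-6\right) \left(-21\right)\right) = 276 \cdot 126 = 34776$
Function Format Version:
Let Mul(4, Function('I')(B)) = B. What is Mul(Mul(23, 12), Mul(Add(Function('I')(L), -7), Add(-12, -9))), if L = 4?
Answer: 34776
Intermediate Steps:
Function('I')(B) = Mul(Rational(1, 4), B)
Mul(Mul(23, 12), Mul(Add(Function('I')(L), -7), Add(-12, -9))) = Mul(Mul(23, 12), Mul(Add(Mul(Rational(1, 4), 4), -7), Add(-12, -9))) = Mul(276, Mul(Add(1, -7), -21)) = Mul(276, Mul(-6, -21)) = Mul(276, 126) = 34776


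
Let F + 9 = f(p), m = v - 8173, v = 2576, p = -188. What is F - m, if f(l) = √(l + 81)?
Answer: 5588 + I*√107 ≈ 5588.0 + 10.344*I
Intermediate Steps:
m = -5597 (m = 2576 - 8173 = -5597)
f(l) = √(81 + l)
F = -9 + I*√107 (F = -9 + √(81 - 188) = -9 + √(-107) = -9 + I*√107 ≈ -9.0 + 10.344*I)
F - m = (-9 + I*√107) - 1*(-5597) = (-9 + I*√107) + 5597 = 5588 + I*√107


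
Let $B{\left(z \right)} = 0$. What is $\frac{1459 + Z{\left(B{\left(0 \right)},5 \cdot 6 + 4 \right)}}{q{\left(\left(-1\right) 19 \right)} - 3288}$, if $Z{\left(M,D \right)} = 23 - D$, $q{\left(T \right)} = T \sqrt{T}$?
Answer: $- \frac{4761024}{10817803} + \frac{27512 i \sqrt{19}}{10817803} \approx -0.44011 + 0.011086 i$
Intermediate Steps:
$q{\left(T \right)} = T^{\frac{3}{2}}$
$\frac{1459 + Z{\left(B{\left(0 \right)},5 \cdot 6 + 4 \right)}}{q{\left(\left(-1\right) 19 \right)} - 3288} = \frac{1459 + \left(23 - \left(5 \cdot 6 + 4\right)\right)}{\left(\left(-1\right) 19\right)^{\frac{3}{2}} - 3288} = \frac{1459 + \left(23 - \left(30 + 4\right)\right)}{\left(-19\right)^{\frac{3}{2}} - 3288} = \frac{1459 + \left(23 - 34\right)}{- 19 i \sqrt{19} - 3288} = \frac{1459 + \left(23 - 34\right)}{-3288 - 19 i \sqrt{19}} = \frac{1459 - 11}{-3288 - 19 i \sqrt{19}} = \frac{1448}{-3288 - 19 i \sqrt{19}}$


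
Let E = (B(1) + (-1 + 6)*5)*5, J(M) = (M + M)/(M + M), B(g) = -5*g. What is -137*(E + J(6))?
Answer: -13837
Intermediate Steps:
J(M) = 1 (J(M) = (2*M)/((2*M)) = (2*M)*(1/(2*M)) = 1)
E = 100 (E = (-5*1 + (-1 + 6)*5)*5 = (-5 + 5*5)*5 = (-5 + 25)*5 = 20*5 = 100)
-137*(E + J(6)) = -137*(100 + 1) = -137*101 = -13837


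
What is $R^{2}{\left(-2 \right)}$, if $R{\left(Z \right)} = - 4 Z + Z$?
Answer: $36$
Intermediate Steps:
$R{\left(Z \right)} = - 3 Z$
$R^{2}{\left(-2 \right)} = \left(\left(-3\right) \left(-2\right)\right)^{2} = 6^{2} = 36$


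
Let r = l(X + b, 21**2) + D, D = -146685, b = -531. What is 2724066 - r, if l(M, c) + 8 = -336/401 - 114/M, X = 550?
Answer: 1151177101/401 ≈ 2.8708e+6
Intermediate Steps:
l(M, c) = -3544/401 - 114/M (l(M, c) = -8 + (-336/401 - 114/M) = -3544/401 - 114/M)
r = -58826635/401 (r = (-3544/401 - 114/(550 - 531)) - 146685 = (-3544/401 - 114/19) - 146685 = (-3544/401 - 114*1/19) - 146685 = (-3544/401 - 6) - 146685 = -5950/401 - 146685 = -58826635/401 ≈ -1.4670e+5)
2724066 - r = 2724066 - 1*(-58826635/401) = 2724066 + 58826635/401 = 1151177101/401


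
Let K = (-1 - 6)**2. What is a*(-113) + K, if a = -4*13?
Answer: 5925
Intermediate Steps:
a = -52
K = 49 (K = (-7)**2 = 49)
a*(-113) + K = -52*(-113) + 49 = 5876 + 49 = 5925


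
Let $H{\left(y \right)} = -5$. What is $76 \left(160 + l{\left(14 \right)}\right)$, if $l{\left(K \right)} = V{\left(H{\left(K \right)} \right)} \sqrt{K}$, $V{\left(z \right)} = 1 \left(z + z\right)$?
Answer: $12160 - 760 \sqrt{14} \approx 9316.3$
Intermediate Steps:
$V{\left(z \right)} = 2 z$ ($V{\left(z \right)} = 1 \cdot 2 z = 2 z$)
$l{\left(K \right)} = - 10 \sqrt{K}$ ($l{\left(K \right)} = 2 \left(-5\right) \sqrt{K} = - 10 \sqrt{K}$)
$76 \left(160 + l{\left(14 \right)}\right) = 76 \left(160 - 10 \sqrt{14}\right) = 12160 - 760 \sqrt{14}$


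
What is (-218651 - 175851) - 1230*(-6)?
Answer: -387122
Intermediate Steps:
(-218651 - 175851) - 1230*(-6) = -394502 + 7380 = -387122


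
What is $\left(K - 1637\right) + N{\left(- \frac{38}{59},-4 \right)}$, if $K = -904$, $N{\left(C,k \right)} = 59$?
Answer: $-2482$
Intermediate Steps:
$\left(K - 1637\right) + N{\left(- \frac{38}{59},-4 \right)} = \left(-904 - 1637\right) + 59 = -2541 + 59 = -2482$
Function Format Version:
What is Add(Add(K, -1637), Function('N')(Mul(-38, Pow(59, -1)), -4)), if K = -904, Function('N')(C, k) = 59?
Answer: -2482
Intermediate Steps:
Add(Add(K, -1637), Function('N')(Mul(-38, Pow(59, -1)), -4)) = Add(Add(-904, -1637), 59) = Add(-2541, 59) = -2482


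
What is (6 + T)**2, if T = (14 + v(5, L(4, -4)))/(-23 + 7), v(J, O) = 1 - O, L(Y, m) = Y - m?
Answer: 7921/256 ≈ 30.941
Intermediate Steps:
T = -7/16 (T = (14 + (1 - (4 - 1*(-4))))/(-23 + 7) = (14 + (1 - (4 + 4)))/(-16) = (14 + (1 - 1*8))*(-1/16) = (14 + (1 - 8))*(-1/16) = (14 - 7)*(-1/16) = 7*(-1/16) = -7/16 ≈ -0.43750)
(6 + T)**2 = (6 - 7/16)**2 = (89/16)**2 = 7921/256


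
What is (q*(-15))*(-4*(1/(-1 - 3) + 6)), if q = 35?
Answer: 12075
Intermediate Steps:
(q*(-15))*(-4*(1/(-1 - 3) + 6)) = (35*(-15))*(-4*(1/(-1 - 3) + 6)) = -(-2100)*(1/(-4) + 6) = -(-2100)*(-¼ + 6) = -(-2100)*23/4 = -525*(-23) = 12075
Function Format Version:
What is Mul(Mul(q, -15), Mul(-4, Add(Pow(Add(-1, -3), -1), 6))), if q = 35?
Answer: 12075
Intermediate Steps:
Mul(Mul(q, -15), Mul(-4, Add(Pow(Add(-1, -3), -1), 6))) = Mul(Mul(35, -15), Mul(-4, Add(Pow(Add(-1, -3), -1), 6))) = Mul(-525, Mul(-4, Add(Pow(-4, -1), 6))) = Mul(-525, Mul(-4, Add(Rational(-1, 4), 6))) = Mul(-525, Mul(-4, Rational(23, 4))) = Mul(-525, -23) = 12075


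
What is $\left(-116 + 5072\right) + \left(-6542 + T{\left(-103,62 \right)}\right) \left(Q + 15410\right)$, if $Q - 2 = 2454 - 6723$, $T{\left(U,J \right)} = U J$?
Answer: $-144051748$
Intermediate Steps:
$T{\left(U,J \right)} = J U$
$Q = -4267$ ($Q = 2 + \left(2454 - 6723\right) = 2 - 4269 = -4267$)
$\left(-116 + 5072\right) + \left(-6542 + T{\left(-103,62 \right)}\right) \left(Q + 15410\right) = \left(-116 + 5072\right) + \left(-6542 + 62 \left(-103\right)\right) \left(-4267 + 15410\right) = 4956 + \left(-6542 - 6386\right) 11143 = 4956 - 144056704 = -144051748$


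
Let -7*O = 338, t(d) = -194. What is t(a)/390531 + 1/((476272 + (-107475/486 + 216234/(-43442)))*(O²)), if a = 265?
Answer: -18562992473268772201/37368232793550899072430 ≈ -0.00049676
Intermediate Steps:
O = -338/7 (O = -⅐*338 = -338/7 ≈ -48.286)
t(a)/390531 + 1/((476272 + (-107475/486 + 216234/(-43442)))*(O²)) = -194/390531 + 1/((476272 + (-107475/486 + 216234/(-43442)))*((-338/7)²)) = -194*1/390531 + 1/((476272 + (-107475*1/486 + 216234*(-1/43442)))*(114244/49)) = -194/390531 + (49/114244)/(476272 + (-35825/162 - 108117/21721)) = -194/390531 + (49/114244)/(476272 - 795669779/3518802) = -194/390531 + (49/114244)/(1675111196365/3518802) = -194/390531 + (3518802/1675111196365)*(49/114244) = -194/390531 + 86210649/95685701758761530 = -18562992473268772201/37368232793550899072430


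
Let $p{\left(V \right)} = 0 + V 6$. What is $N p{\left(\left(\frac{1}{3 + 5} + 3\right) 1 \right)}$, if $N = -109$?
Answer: $- \frac{8175}{4} \approx -2043.8$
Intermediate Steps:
$p{\left(V \right)} = 6 V$ ($p{\left(V \right)} = 0 + 6 V = 6 V$)
$N p{\left(\left(\frac{1}{3 + 5} + 3\right) 1 \right)} = - 109 \cdot 6 \left(\frac{1}{3 + 5} + 3\right) 1 = - 109 \cdot 6 \left(\frac{1}{8} + 3\right) 1 = - 109 \cdot 6 \cdot \frac{25}{8} \cdot 1 = - 109 \cdot 6 \cdot \frac{25}{8} = \left(-109\right) \frac{75}{4} = - \frac{8175}{4}$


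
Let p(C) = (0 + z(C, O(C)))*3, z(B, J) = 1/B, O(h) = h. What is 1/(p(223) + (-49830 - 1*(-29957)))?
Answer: -223/4431676 ≈ -5.0320e-5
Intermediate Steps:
p(C) = 3/C (p(C) = (0 + 1/C)*3 = 3/C)
1/(p(223) + (-49830 - 1*(-29957))) = 1/(3/223 + (-49830 - 1*(-29957))) = 1/(3*(1/223) + (-49830 + 29957)) = 1/(3/223 - 19873) = 1/(-4431676/223) = -223/4431676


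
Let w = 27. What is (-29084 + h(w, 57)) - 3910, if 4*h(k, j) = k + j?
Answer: -32973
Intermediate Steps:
h(k, j) = j/4 + k/4 (h(k, j) = (k + j)/4 = (j + k)/4 = j/4 + k/4)
(-29084 + h(w, 57)) - 3910 = (-29084 + ((¼)*57 + (¼)*27)) - 3910 = (-29084 + (57/4 + 27/4)) - 3910 = (-29084 + 21) - 3910 = -29063 - 3910 = -32973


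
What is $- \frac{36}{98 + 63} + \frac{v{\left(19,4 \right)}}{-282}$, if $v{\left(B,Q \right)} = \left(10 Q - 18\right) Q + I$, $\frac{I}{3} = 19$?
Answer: $- \frac{33497}{45402} \approx -0.73779$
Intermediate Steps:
$I = 57$ ($I = 3 \cdot 19 = 57$)
$v{\left(B,Q \right)} = 57 + Q \left(-18 + 10 Q\right)$ ($v{\left(B,Q \right)} = \left(10 Q - 18\right) Q + 57 = \left(-18 + 10 Q\right) Q + 57 = Q \left(-18 + 10 Q\right) + 57 = 57 + Q \left(-18 + 10 Q\right)$)
$- \frac{36}{98 + 63} + \frac{v{\left(19,4 \right)}}{-282} = - \frac{36}{98 + 63} + \frac{57 - 72 + 10 \cdot 4^{2}}{-282} = - \frac{36}{161} + \left(57 - 72 + 10 \cdot 16\right) \left(- \frac{1}{282}\right) = \left(-36\right) \frac{1}{161} + \left(57 - 72 + 160\right) \left(- \frac{1}{282}\right) = - \frac{36}{161} + 145 \left(- \frac{1}{282}\right) = - \frac{36}{161} - \frac{145}{282} = - \frac{33497}{45402}$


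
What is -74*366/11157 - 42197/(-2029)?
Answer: 138612831/7545851 ≈ 18.369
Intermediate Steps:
-74*366/11157 - 42197/(-2029) = -27084*1/11157 - 42197*(-1/2029) = -9028/3719 + 42197/2029 = 138612831/7545851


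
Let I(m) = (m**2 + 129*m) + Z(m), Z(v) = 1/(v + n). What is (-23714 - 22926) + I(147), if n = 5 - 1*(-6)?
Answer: -958743/158 ≈ -6068.0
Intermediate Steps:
n = 11 (n = 5 + 6 = 11)
Z(v) = 1/(11 + v) (Z(v) = 1/(v + 11) = 1/(11 + v))
I(m) = m**2 + 1/(11 + m) + 129*m (I(m) = (m**2 + 129*m) + 1/(11 + m) = m**2 + 1/(11 + m) + 129*m)
(-23714 - 22926) + I(147) = (-23714 - 22926) + (1 + 147*(11 + 147)*(129 + 147))/(11 + 147) = -46640 + (1 + 147*158*276)/158 = -46640 + (1 + 6410376)/158 = -46640 + (1/158)*6410377 = -46640 + 6410377/158 = -958743/158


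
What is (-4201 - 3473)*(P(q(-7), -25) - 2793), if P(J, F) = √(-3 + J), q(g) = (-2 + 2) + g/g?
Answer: 21433482 - 7674*I*√2 ≈ 2.1433e+7 - 10853.0*I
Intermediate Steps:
q(g) = 1 (q(g) = 0 + 1 = 1)
(-4201 - 3473)*(P(q(-7), -25) - 2793) = (-4201 - 3473)*(√(-3 + 1) - 2793) = -7674*(√(-2) - 2793) = -7674*(I*√2 - 2793) = -7674*(-2793 + I*√2) = 21433482 - 7674*I*√2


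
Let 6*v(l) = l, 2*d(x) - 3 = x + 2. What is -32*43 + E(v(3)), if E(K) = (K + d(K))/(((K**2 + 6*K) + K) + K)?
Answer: -23379/17 ≈ -1375.2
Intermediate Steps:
d(x) = 5/2 + x/2 (d(x) = 3/2 + (x + 2)/2 = 3/2 + (2 + x)/2 = 3/2 + (1 + x/2) = 5/2 + x/2)
v(l) = l/6
E(K) = (5/2 + 3*K/2)/(K**2 + 8*K) (E(K) = (K + (5/2 + K/2))/(((K**2 + 6*K) + K) + K) = (5/2 + 3*K/2)/((K**2 + 7*K) + K) = (5/2 + 3*K/2)/(K**2 + 8*K))
-32*43 + E(v(3)) = -32*43 + (5 + 3*((1/6)*3))/(2*(((1/6)*3))*(8 + (1/6)*3)) = -1376 + (5 + 3*(1/2))/(2*(1/2)*(8 + 1/2)) = -1376 + (1/2)*2*(5 + 3/2)/(17/2) = -1376 + (1/2)*2*(2/17)*(13/2) = -1376 + 13/17 = -23379/17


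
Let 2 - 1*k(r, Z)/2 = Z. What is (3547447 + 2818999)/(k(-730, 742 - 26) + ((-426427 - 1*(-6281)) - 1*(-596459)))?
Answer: 6366446/174885 ≈ 36.404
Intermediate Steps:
k(r, Z) = 4 - 2*Z
(3547447 + 2818999)/(k(-730, 742 - 26) + ((-426427 - 1*(-6281)) - 1*(-596459))) = (3547447 + 2818999)/((4 - 2*(742 - 26)) + ((-426427 - 1*(-6281)) - 1*(-596459))) = 6366446/((4 - 2*716) + ((-426427 + 6281) + 596459)) = 6366446/((4 - 1432) + (-420146 + 596459)) = 6366446/(-1428 + 176313) = 6366446/174885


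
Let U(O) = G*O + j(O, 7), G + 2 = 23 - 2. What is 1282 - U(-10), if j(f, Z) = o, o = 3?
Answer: 1469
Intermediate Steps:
j(f, Z) = 3
G = 19 (G = -2 + (23 - 2) = -2 + 21 = 19)
U(O) = 3 + 19*O (U(O) = 19*O + 3 = 3 + 19*O)
1282 - U(-10) = 1282 - (3 + 19*(-10)) = 1282 - (3 - 190) = 1282 - 1*(-187) = 1282 + 187 = 1469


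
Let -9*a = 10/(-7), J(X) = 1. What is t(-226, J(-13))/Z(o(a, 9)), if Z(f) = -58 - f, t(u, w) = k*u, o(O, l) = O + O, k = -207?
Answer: -1473633/1837 ≈ -802.20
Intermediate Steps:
a = 10/63 (a = -10/(9*(-7)) = -10*(-1)/(9*7) = -⅑*(-10/7) = 10/63 ≈ 0.15873)
o(O, l) = 2*O
t(u, w) = -207*u
t(-226, J(-13))/Z(o(a, 9)) = (-207*(-226))/(-58 - 2*10/63) = 46782/(-58 - 1*20/63) = 46782/(-58 - 20/63) = 46782/(-3674/63) = 46782*(-63/3674) = -1473633/1837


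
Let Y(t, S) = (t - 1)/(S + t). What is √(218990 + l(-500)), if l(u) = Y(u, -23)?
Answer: √59900377733/523 ≈ 467.96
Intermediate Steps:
Y(t, S) = (-1 + t)/(S + t)
l(u) = (-1 + u)/(-23 + u)
√(218990 + l(-500)) = √(218990 + (-1 - 500)/(-23 - 500)) = √(218990 - 501/(-523)) = √(218990 - 1/523*(-501)) = √(218990 + 501/523) = √(114532271/523) = √59900377733/523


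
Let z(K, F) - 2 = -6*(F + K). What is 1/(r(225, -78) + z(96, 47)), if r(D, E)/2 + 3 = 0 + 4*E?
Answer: -1/1486 ≈ -0.00067295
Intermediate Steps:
z(K, F) = 2 - 6*F - 6*K (z(K, F) = 2 - 6*(F + K) = 2 + (-6*F - 6*K) = 2 - 6*F - 6*K)
r(D, E) = -6 + 8*E (r(D, E) = -6 + 2*(0 + 4*E) = -6 + 2*(4*E) = -6 + 8*E)
1/(r(225, -78) + z(96, 47)) = 1/((-6 + 8*(-78)) + (2 - 6*47 - 6*96)) = 1/((-6 - 624) + (2 - 282 - 576)) = 1/(-630 - 856) = 1/(-1486) = -1/1486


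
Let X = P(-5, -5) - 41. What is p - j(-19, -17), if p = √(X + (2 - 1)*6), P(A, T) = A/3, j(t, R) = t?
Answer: 19 + I*√330/3 ≈ 19.0 + 6.0553*I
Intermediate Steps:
P(A, T) = A/3 (P(A, T) = A*(⅓) = A/3)
X = -128/3 (X = (⅓)*(-5) - 41 = -5/3 - 41 = -128/3 ≈ -42.667)
p = I*√330/3 (p = √(-128/3 + (2 - 1)*6) = √(-128/3 + 1*6) = √(-128/3 + 6) = √(-110/3) = I*√330/3 ≈ 6.0553*I)
p - j(-19, -17) = I*√330/3 - 1*(-19) = I*√330/3 + 19 = 19 + I*√330/3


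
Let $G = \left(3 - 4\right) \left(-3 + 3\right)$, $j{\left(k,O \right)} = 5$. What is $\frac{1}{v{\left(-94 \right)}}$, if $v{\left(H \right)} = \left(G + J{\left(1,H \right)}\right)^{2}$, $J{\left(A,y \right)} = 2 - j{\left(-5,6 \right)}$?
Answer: $\frac{1}{9} \approx 0.11111$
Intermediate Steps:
$J{\left(A,y \right)} = -3$ ($J{\left(A,y \right)} = 2 - 5 = -3$)
$G = 0$ ($G = \left(-1\right) 0 = 0$)
$v{\left(H \right)} = 9$ ($v{\left(H \right)} = \left(0 - 3\right)^{2} = \left(-3\right)^{2} = 9$)
$\frac{1}{v{\left(-94 \right)}} = \frac{1}{9}$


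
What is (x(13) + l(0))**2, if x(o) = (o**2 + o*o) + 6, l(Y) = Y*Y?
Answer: 118336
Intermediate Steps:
l(Y) = Y**2
x(o) = 6 + 2*o**2 (x(o) = (o**2 + o**2) + 6 = 2*o**2 + 6 = 6 + 2*o**2)
(x(13) + l(0))**2 = ((6 + 2*13**2) + 0**2)**2 = ((6 + 2*169) + 0)**2 = ((6 + 338) + 0)**2 = (344 + 0)**2 = 344**2 = 118336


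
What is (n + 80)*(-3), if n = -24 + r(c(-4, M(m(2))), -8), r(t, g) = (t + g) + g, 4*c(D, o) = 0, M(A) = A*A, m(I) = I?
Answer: -120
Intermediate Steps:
M(A) = A²
c(D, o) = 0 (c(D, o) = (¼)*0 = 0)
r(t, g) = t + 2*g (r(t, g) = (g + t) + g = t + 2*g)
n = -40 (n = -24 + (0 + 2*(-8)) = -24 + (0 - 16) = -24 - 16 = -40)
(n + 80)*(-3) = (-40 + 80)*(-3) = 40*(-3) = -120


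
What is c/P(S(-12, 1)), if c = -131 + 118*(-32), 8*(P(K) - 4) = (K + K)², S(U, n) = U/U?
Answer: -7814/9 ≈ -868.22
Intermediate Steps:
S(U, n) = 1
P(K) = 4 + K²/2 (P(K) = 4 + (K + K)²/8 = 4 + (2*K)²/8 = 4 + (4*K²)/8 = 4 + K²/2)
c = -3907 (c = -131 - 3776 = -3907)
c/P(S(-12, 1)) = -3907/(4 + (½)*1²) = -3907/(4 + (½)*1) = -3907/(4 + ½) = -3907/9/2 = -3907*2/9 = -7814/9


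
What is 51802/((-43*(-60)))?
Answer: 25901/1290 ≈ 20.078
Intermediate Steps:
51802/((-43*(-60))) = 51802/2580 = 51802*(1/2580) = 25901/1290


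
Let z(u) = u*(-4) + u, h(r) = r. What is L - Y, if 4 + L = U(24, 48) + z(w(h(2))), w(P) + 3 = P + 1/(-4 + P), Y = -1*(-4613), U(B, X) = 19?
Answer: -9187/2 ≈ -4593.5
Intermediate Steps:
Y = 4613
w(P) = -3 + P + 1/(-4 + P) (w(P) = -3 + (P + 1/(-4 + P)) = -3 + P + 1/(-4 + P))
z(u) = -3*u (z(u) = -4*u + u = -3*u)
L = 39/2 (L = -4 + (19 - 3*(13 + 2² - 7*2)/(-4 + 2)) = -4 + (19 - 3*(13 + 4 - 14)/(-2)) = -4 + (19 - (-3)*3/2) = -4 + (19 - 3*(-3/2)) = -4 + (19 + 9/2) = -4 + 47/2 = 39/2 ≈ 19.500)
L - Y = 39/2 - 1*4613 = 39/2 - 4613 = -9187/2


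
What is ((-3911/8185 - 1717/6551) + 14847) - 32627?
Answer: -953402118906/53619935 ≈ -17781.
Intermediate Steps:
((-3911/8185 - 1717/6551) + 14847) - 32627 = (-39674606/53619935 + 14847) - 32627 = 796055500339/53619935 - 32627 = -953402118906/53619935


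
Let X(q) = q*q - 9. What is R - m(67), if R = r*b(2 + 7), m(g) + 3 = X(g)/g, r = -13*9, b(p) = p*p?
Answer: -639238/67 ≈ -9540.9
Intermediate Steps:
b(p) = p²
X(q) = -9 + q² (X(q) = q² - 9 = -9 + q²)
r = -117
m(g) = -3 + (-9 + g²)/g
R = -9477 (R = -117*(2 + 7)² = -117*9² = -117*81 = -9477)
R - m(67) = -9477 - (-3 + 67 - 9/67) = -9477 - 1*4279/67 = -9477 - 4279/67 = -639238/67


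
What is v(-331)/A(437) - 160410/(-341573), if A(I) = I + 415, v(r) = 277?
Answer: 231285041/291020196 ≈ 0.79474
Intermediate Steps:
A(I) = 415 + I
v(-331)/A(437) - 160410/(-341573) = 277/(415 + 437) - 160410/(-341573) = 277/852 - 160410*(-1/341573) = 277*(1/852) + 160410/341573 = 277/852 + 160410/341573 = 231285041/291020196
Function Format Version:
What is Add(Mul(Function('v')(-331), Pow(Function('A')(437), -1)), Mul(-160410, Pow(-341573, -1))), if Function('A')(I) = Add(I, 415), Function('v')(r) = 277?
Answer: Rational(231285041, 291020196) ≈ 0.79474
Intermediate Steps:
Function('A')(I) = Add(415, I)
Add(Mul(Function('v')(-331), Pow(Function('A')(437), -1)), Mul(-160410, Pow(-341573, -1))) = Add(Mul(277, Pow(Add(415, 437), -1)), Mul(-160410, Pow(-341573, -1))) = Add(Mul(277, Pow(852, -1)), Mul(-160410, Rational(-1, 341573))) = Add(Mul(277, Rational(1, 852)), Rational(160410, 341573)) = Add(Rational(277, 852), Rational(160410, 341573)) = Rational(231285041, 291020196)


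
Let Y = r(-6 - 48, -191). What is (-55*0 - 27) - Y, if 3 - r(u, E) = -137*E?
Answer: 26137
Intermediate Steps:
r(u, E) = 3 + 137*E (r(u, E) = 3 - (-137)*E = 3 + 137*E)
Y = -26164 (Y = 3 + 137*(-191) = 3 - 26167 = -26164)
(-55*0 - 27) - Y = (-55*0 - 27) - 1*(-26164) = (0 - 27) + 26164 = -27 + 26164 = 26137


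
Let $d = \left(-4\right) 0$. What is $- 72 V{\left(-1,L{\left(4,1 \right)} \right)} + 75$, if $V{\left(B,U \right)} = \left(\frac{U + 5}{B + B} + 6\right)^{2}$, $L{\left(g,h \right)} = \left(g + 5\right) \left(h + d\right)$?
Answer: $3$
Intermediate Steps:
$d = 0$
$L{\left(g,h \right)} = h \left(5 + g\right)$ ($L{\left(g,h \right)} = \left(g + 5\right) \left(h + 0\right) = \left(5 + g\right) h = h \left(5 + g\right)$)
$V{\left(B,U \right)} = \left(6 + \frac{5 + U}{2 B}\right)^{2}$ ($V{\left(B,U \right)} = \left(\frac{5 + U}{2 B} + 6\right)^{2} = \left(6 + \frac{5 + U}{2 B}\right)^{2}$)
$- 72 V{\left(-1,L{\left(4,1 \right)} \right)} + 75 = - 72 \frac{\left(5 + 1 \left(5 + 4\right) + 12 \left(-1\right)\right)^{2}}{4 \cdot 1} + 75 = - 72 \cdot \frac{1}{4} \cdot 1 \left(5 + 1 \cdot 9 - 12\right)^{2} + 75 = - 72 \cdot \frac{1}{4} \cdot 1 \left(5 + 9 - 12\right)^{2} + 75 = - 72 \cdot \frac{1}{4} \cdot 1 \cdot 2^{2} + 75 = - 72 \cdot \frac{1}{4} \cdot 1 \cdot 4 + 75 = \left(-72\right) 1 + 75 = -72 + 75 = 3$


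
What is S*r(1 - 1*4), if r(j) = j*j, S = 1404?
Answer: 12636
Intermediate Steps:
r(j) = j²
S*r(1 - 1*4) = 1404*(1 - 1*4)² = 1404*(1 - 4)² = 1404*(-3)² = 1404*9 = 12636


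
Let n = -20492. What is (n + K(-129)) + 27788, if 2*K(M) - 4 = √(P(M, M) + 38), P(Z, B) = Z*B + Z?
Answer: 7298 + 5*√662/2 ≈ 7362.3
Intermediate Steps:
P(Z, B) = Z + B*Z (P(Z, B) = B*Z + Z = Z + B*Z)
K(M) = 2 + √(38 + M*(1 + M))/2 (K(M) = 2 + √(M*(1 + M) + 38)/2 = 2 + √(38 + M*(1 + M))/2)
(n + K(-129)) + 27788 = (-20492 + (2 + √(38 - 129*(1 - 129))/2)) + 27788 = (-20492 + (2 + √(38 - 129*(-128))/2)) + 27788 = (-20492 + (2 + √(38 + 16512)/2)) + 27788 = (-20492 + (2 + √16550/2)) + 27788 = (-20492 + (2 + (5*√662)/2)) + 27788 = (-20492 + (2 + 5*√662/2)) + 27788 = (-20490 + 5*√662/2) + 27788 = 7298 + 5*√662/2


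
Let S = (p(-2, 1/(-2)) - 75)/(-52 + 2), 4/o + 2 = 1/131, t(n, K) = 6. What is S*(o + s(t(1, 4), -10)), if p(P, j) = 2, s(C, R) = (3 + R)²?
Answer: 179069/2610 ≈ 68.609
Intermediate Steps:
o = -524/261 (o = 4/(-2 + 1/131) = 4/(-261/131) = 4*(-131/261) = -524/261 ≈ -2.0077)
S = 73/50 (S = (2 - 75)/(-52 + 2) = -73/(-50) = -73*(-1/50) = 73/50 ≈ 1.4600)
S*(o + s(t(1, 4), -10)) = 73*(-524/261 + (3 - 10)²)/50 = 73*(-524/261 + (-7)²)/50 = 73*(-524/261 + 49)/50 = (73/50)*(12265/261) = 179069/2610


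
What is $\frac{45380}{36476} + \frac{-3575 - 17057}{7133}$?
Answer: $- \frac{107219323}{65045827} \approx -1.6484$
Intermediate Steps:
$\frac{45380}{36476} + \frac{-3575 - 17057}{7133} = 45380 \cdot \frac{1}{36476} - \frac{20632}{7133} = \frac{11345}{9119} - \frac{20632}{7133} = - \frac{107219323}{65045827}$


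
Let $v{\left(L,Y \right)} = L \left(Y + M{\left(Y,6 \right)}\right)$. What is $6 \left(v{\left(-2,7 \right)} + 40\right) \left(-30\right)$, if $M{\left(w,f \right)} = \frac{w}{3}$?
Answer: $-3840$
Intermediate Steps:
$M{\left(w,f \right)} = \frac{w}{3}$ ($M{\left(w,f \right)} = w \frac{1}{3} = \frac{w}{3}$)
$v{\left(L,Y \right)} = \frac{4 L Y}{3}$ ($v{\left(L,Y \right)} = L \left(Y + \frac{Y}{3}\right) = L \frac{4 Y}{3} = \frac{4 L Y}{3}$)
$6 \left(v{\left(-2,7 \right)} + 40\right) \left(-30\right) = 6 \left(\frac{4}{3} \left(-2\right) 7 + 40\right) \left(-30\right) = 6 \left(- \frac{56}{3} + 40\right) \left(-30\right) = 6 \cdot \frac{64}{3} \left(-30\right) = 6 \left(-640\right) = -3840$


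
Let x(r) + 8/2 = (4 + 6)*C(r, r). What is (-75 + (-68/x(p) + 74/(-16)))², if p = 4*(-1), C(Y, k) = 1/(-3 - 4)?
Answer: 104019601/23104 ≈ 4502.2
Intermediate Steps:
C(Y, k) = -⅐ (C(Y, k) = 1/(-7) = -⅐)
p = -4
x(r) = -38/7 (x(r) = -4 + (4 + 6)*(-⅐) = -4 + 10*(-⅐) = -4 - 10/7 = -38/7)
(-75 + (-68/x(p) + 74/(-16)))² = (-75 + (-68/(-38/7) + 74/(-16)))² = (-75 + (-68*(-7/38) + 74*(-1/16)))² = (-75 + (238/19 - 37/8))² = (-75 + 1201/152)² = (-10199/152)² = 104019601/23104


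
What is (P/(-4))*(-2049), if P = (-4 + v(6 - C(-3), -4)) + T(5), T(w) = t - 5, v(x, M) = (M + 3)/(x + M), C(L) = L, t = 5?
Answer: -43029/20 ≈ -2151.4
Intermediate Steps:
v(x, M) = (3 + M)/(M + x)
T(w) = 0 (T(w) = 5 - 5 = 0)
P = -21/5 (P = (-4 + (3 - 4)/(-4 + (6 - 1*(-3)))) + 0 = (-4 - 1/(-4 + (6 + 3))) + 0 = (-4 - 1/(-4 + 9)) + 0 = (-4 - 1/5) + 0 = -21/5 + 0 = -21/5 ≈ -4.2000)
(P/(-4))*(-2049) = -21/5/(-4)*(-2049) = -21/5*(-1/4)*(-2049) = (21/20)*(-2049) = -43029/20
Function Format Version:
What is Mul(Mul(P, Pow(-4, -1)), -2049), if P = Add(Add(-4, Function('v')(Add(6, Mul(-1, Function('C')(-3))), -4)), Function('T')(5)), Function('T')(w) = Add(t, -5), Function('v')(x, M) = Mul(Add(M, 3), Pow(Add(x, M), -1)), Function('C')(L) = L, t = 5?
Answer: Rational(-43029, 20) ≈ -2151.4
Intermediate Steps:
Function('v')(x, M) = Mul(Pow(Add(M, x), -1), Add(3, M)) (Function('v')(x, M) = Mul(Add(3, M), Pow(Add(M, x), -1)) = Mul(Pow(Add(M, x), -1), Add(3, M)))
Function('T')(w) = 0 (Function('T')(w) = Add(5, -5) = 0)
P = Rational(-21, 5) (P = Add(Add(-4, Mul(Pow(Add(-4, Add(6, Mul(-1, -3))), -1), Add(3, -4))), 0) = Add(Add(-4, Mul(Pow(Add(-4, Add(6, 3)), -1), -1)), 0) = Add(Add(-4, Mul(Pow(Add(-4, 9), -1), -1)), 0) = Add(Add(-4, Mul(Pow(5, -1), -1)), 0) = Add(Add(-4, Mul(Rational(1, 5), -1)), 0) = Add(Add(-4, Rational(-1, 5)), 0) = Add(Rational(-21, 5), 0) = Rational(-21, 5) ≈ -4.2000)
Mul(Mul(P, Pow(-4, -1)), -2049) = Mul(Mul(Rational(-21, 5), Pow(-4, -1)), -2049) = Mul(Mul(Rational(-21, 5), Rational(-1, 4)), -2049) = Mul(Rational(21, 20), -2049) = Rational(-43029, 20)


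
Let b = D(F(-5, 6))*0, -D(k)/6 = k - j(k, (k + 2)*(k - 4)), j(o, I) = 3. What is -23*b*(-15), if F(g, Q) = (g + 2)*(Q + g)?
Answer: 0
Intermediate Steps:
F(g, Q) = (2 + g)*(Q + g)
D(k) = 18 - 6*k (D(k) = -6*(k - 1*3) = -6*(k - 3) = -6*(-3 + k) = 18 - 6*k)
b = 0 (b = (18 - 6*((-5)² + 2*6 + 2*(-5) + 6*(-5)))*0 = (18 - 6*(25 + 12 - 10 - 30))*0 = (18 - 6*(-3))*0 = (18 + 18)*0 = 36*0 = 0)
-23*b*(-15) = -23*0*(-15) = 0*(-15) = 0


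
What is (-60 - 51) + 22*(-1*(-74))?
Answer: 1517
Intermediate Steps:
(-60 - 51) + 22*(-1*(-74)) = -111 + 22*74 = -111 + 1628 = 1517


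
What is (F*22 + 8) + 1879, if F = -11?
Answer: 1645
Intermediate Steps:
(F*22 + 8) + 1879 = (-11*22 + 8) + 1879 = (-242 + 8) + 1879 = -234 + 1879 = 1645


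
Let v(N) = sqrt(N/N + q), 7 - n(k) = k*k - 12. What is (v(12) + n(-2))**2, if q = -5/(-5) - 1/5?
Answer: 1134/5 + 18*sqrt(5) ≈ 267.05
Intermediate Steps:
q = 4/5 (q = -5*(-1/5) - 1*1/5 = 1 - 1/5 = 4/5 ≈ 0.80000)
n(k) = 19 - k**2 (n(k) = 7 - (k*k - 12) = 7 - (k**2 - 12) = 7 - (-12 + k**2) = 7 + (12 - k**2) = 19 - k**2)
v(N) = 3*sqrt(5)/5 (v(N) = sqrt(N/N + 4/5) = sqrt(1 + 4/5) = sqrt(9/5) = 3*sqrt(5)/5)
(v(12) + n(-2))**2 = (3*sqrt(5)/5 + (19 - 1*(-2)**2))**2 = (3*sqrt(5)/5 + (19 - 1*4))**2 = (3*sqrt(5)/5 + (19 - 4))**2 = (3*sqrt(5)/5 + 15)**2 = (15 + 3*sqrt(5)/5)**2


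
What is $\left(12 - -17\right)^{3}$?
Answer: $24389$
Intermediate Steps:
$\left(12 - -17\right)^{3} = \left(12 + 17\right)^{3} = 29^{3} = 24389$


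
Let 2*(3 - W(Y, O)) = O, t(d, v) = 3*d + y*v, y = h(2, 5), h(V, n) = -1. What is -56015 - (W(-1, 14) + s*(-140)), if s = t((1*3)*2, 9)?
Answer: -54751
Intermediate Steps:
y = -1
t(d, v) = -v + 3*d (t(d, v) = 3*d - v = -v + 3*d)
s = 9 (s = -1*9 + 3*((1*3)*2) = -9 + 3*(3*2) = -9 + 3*6 = -9 + 18 = 9)
W(Y, O) = 3 - O/2
-56015 - (W(-1, 14) + s*(-140)) = -56015 - ((3 - ½*14) + 9*(-140)) = -56015 - ((3 - 7) - 1260) = -56015 - (-4 - 1260) = -56015 - 1*(-1264) = -56015 + 1264 = -54751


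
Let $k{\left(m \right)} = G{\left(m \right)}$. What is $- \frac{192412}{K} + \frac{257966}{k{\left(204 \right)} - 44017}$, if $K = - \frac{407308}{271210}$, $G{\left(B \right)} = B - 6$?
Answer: $\frac{51967004288008}{405632483} \approx 1.2811 \cdot 10^{5}$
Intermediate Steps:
$G{\left(B \right)} = -6 + B$
$k{\left(m \right)} = -6 + m$
$K = - \frac{203654}{135605}$ ($K = \left(-407308\right) \frac{1}{271210} = - \frac{203654}{135605} \approx -1.5018$)
$- \frac{192412}{K} + \frac{257966}{k{\left(204 \right)} - 44017} = - \frac{192412}{- \frac{203654}{135605}} + \frac{257966}{\left(-6 + 204\right) - 44017} = \left(-192412\right) \left(- \frac{135605}{203654}\right) + \frac{257966}{198 - 44017} = \frac{1186001330}{9257} + \frac{257966}{-43819} = \frac{1186001330}{9257} + 257966 \left(- \frac{1}{43819}\right) = \frac{1186001330}{9257} - \frac{257966}{43819} = \frac{51967004288008}{405632483}$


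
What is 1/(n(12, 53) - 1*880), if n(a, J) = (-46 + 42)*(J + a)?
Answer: -1/1140 ≈ -0.00087719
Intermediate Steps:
n(a, J) = -4*J - 4*a (n(a, J) = -4*(J + a) = -4*J - 4*a)
1/(n(12, 53) - 1*880) = 1/((-4*53 - 4*12) - 1*880) = 1/((-212 - 48) - 880) = 1/(-260 - 880) = 1/(-1140) = -1/1140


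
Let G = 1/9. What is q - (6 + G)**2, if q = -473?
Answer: -41338/81 ≈ -510.35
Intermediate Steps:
G = 1/9 ≈ 0.11111
q - (6 + G)**2 = -473 - (6 + 1/9)**2 = -473 - (55/9)**2 = -473 - 1*3025/81 = -473 - 3025/81 = -41338/81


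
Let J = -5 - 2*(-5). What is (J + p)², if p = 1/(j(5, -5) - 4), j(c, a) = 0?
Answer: 361/16 ≈ 22.563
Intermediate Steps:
J = 5 (J = -5 + 10 = 5)
p = -¼ (p = 1/(0 - 4) = 1/(-4) = -¼ ≈ -0.25000)
(J + p)² = (5 - ¼)² = (19/4)² = 361/16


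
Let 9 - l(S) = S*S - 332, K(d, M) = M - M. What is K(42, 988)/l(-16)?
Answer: 0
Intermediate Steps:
K(d, M) = 0
l(S) = 341 - S² (l(S) = 9 - (S*S - 332) = 9 - (S² - 332) = 9 - (-332 + S²) = 9 + (332 - S²) = 341 - S²)
K(42, 988)/l(-16) = 0/(341 - 1*(-16)²) = 0/(341 - 1*256) = 0/(341 - 256) = 0/85 = 0*(1/85) = 0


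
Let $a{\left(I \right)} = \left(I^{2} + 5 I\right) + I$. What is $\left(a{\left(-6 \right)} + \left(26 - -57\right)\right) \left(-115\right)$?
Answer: $-9545$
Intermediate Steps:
$a{\left(I \right)} = I^{2} + 6 I$
$\left(a{\left(-6 \right)} + \left(26 - -57\right)\right) \left(-115\right) = \left(- 6 \left(6 - 6\right) + \left(26 - -57\right)\right) \left(-115\right) = \left(\left(-6\right) 0 + \left(26 + 57\right)\right) \left(-115\right) = \left(0 + 83\right) \left(-115\right) = 83 \left(-115\right) = -9545$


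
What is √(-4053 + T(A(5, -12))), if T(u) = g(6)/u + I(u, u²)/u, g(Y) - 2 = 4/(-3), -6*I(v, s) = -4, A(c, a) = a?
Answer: I*√36478/3 ≈ 63.664*I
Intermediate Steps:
I(v, s) = ⅔ (I(v, s) = -⅙*(-4) = ⅔)
g(Y) = ⅔ (g(Y) = 2 + 4/(-3) = 2 + 4*(-⅓) = 2 - 4/3 = ⅔)
T(u) = 4/(3*u) (T(u) = 2/(3*u) + 2/(3*u) = 4/(3*u))
√(-4053 + T(A(5, -12))) = √(-4053 + (4/3)/(-12)) = √(-4053 + (4/3)*(-1/12)) = √(-4053 - ⅑) = √(-36478/9) = I*√36478/3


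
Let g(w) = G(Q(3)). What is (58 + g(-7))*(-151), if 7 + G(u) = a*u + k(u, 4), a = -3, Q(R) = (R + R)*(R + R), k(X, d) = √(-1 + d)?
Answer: 8607 - 151*√3 ≈ 8345.5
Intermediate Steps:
Q(R) = 4*R² (Q(R) = (2*R)*(2*R) = 4*R²)
G(u) = -7 + √3 - 3*u (G(u) = -7 + (-3*u + √(-1 + 4)) = -7 + (-3*u + √3) = -7 + (√3 - 3*u) = -7 + √3 - 3*u)
g(w) = -115 + √3 (g(w) = -7 + √3 - 12*3² = -7 + √3 - 12*9 = -7 + √3 - 3*36 = -7 + √3 - 108 = -115 + √3)
(58 + g(-7))*(-151) = (58 + (-115 + √3))*(-151) = (-57 + √3)*(-151) = 8607 - 151*√3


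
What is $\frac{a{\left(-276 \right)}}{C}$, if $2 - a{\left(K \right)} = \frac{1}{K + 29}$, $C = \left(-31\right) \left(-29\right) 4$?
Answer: $\frac{495}{888212} \approx 0.0005573$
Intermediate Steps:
$C = 3596$ ($C = 899 \cdot 4 = 3596$)
$a{\left(K \right)} = 2 - \frac{1}{29 + K}$ ($a{\left(K \right)} = 2 - \frac{1}{K + 29} = 2 - \frac{1}{29 + K}$)
$\frac{a{\left(-276 \right)}}{C} = \frac{\frac{1}{29 - 276} \left(57 + 2 \left(-276\right)\right)}{3596} = \frac{57 - 552}{-247} \cdot \frac{1}{3596} = \left(- \frac{1}{247}\right) \left(-495\right) \frac{1}{3596} = \frac{495}{247} \cdot \frac{1}{3596} = \frac{495}{888212}$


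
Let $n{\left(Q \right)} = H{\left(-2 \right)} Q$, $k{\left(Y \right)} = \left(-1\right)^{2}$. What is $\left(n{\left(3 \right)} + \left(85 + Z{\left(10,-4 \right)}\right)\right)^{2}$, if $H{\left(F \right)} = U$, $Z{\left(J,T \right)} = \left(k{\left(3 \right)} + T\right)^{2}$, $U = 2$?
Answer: $10000$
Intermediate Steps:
$k{\left(Y \right)} = 1$
$Z{\left(J,T \right)} = \left(1 + T\right)^{2}$
$H{\left(F \right)} = 2$
$n{\left(Q \right)} = 2 Q$
$\left(n{\left(3 \right)} + \left(85 + Z{\left(10,-4 \right)}\right)\right)^{2} = \left(2 \cdot 3 + \left(85 + \left(1 - 4\right)^{2}\right)\right)^{2} = \left(6 + \left(85 + \left(-3\right)^{2}\right)\right)^{2} = \left(6 + \left(85 + 9\right)\right)^{2} = \left(6 + 94\right)^{2} = 100^{2} = 10000$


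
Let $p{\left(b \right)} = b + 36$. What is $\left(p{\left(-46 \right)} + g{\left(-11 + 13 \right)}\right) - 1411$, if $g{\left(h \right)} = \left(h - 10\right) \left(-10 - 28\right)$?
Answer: $-1117$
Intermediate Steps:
$p{\left(b \right)} = 36 + b$
$g{\left(h \right)} = 380 - 38 h$ ($g{\left(h \right)} = \left(-10 + h\right) \left(-38\right) = 380 - 38 h$)
$\left(p{\left(-46 \right)} + g{\left(-11 + 13 \right)}\right) - 1411 = \left(\left(36 - 46\right) + \left(380 - 38 \left(-11 + 13\right)\right)\right) - 1411 = \left(-10 + \left(380 - 76\right)\right) - 1411 = \left(-10 + 304\right) - 1411 = 294 - 1411 = -1117$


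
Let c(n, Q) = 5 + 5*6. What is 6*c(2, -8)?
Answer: 210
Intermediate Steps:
c(n, Q) = 35 (c(n, Q) = 5 + 30 = 35)
6*c(2, -8) = 6*35 = 210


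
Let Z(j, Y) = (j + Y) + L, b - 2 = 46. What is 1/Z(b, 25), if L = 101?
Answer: 1/174 ≈ 0.0057471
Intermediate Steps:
b = 48 (b = 2 + 46 = 48)
Z(j, Y) = 101 + Y + j (Z(j, Y) = (j + Y) + 101 = (Y + j) + 101 = 101 + Y + j)
1/Z(b, 25) = 1/(101 + 25 + 48) = 1/174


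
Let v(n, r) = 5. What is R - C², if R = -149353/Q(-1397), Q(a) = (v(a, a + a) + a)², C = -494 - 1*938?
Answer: -3973420451689/1937664 ≈ -2.0506e+6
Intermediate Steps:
C = -1432 (C = -494 - 938 = -1432)
Q(a) = (5 + a)²
R = -149353/1937664 (R = -149353/(5 - 1397)² = -149353/((-1392)²) = -149353/1937664 ≈ -0.077079)
R - C² = -149353/1937664 - 1*(-1432)² = -149353/1937664 - 1*2050624 = -149353/1937664 - 2050624 = -3973420451689/1937664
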